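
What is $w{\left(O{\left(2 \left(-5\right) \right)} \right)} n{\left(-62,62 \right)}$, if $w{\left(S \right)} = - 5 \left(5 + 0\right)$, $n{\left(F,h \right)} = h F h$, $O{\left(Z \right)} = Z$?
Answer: $5958200$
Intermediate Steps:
$n{\left(F,h \right)} = F h^{2}$ ($n{\left(F,h \right)} = F h h = F h^{2}$)
$w{\left(S \right)} = -25$ ($w{\left(S \right)} = \left(-5\right) 5 = -25$)
$w{\left(O{\left(2 \left(-5\right) \right)} \right)} n{\left(-62,62 \right)} = - 25 \left(- 62 \cdot 62^{2}\right) = - 25 \left(\left(-62\right) 3844\right) = \left(-25\right) \left(-238328\right) = 5958200$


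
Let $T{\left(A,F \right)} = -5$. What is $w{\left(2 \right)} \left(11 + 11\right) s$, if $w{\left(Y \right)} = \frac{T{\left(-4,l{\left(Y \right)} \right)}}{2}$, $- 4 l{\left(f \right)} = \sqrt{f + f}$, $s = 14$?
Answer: $-770$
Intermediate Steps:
$l{\left(f \right)} = - \frac{\sqrt{2} \sqrt{f}}{4}$ ($l{\left(f \right)} = - \frac{\sqrt{f + f}}{4} = - \frac{\sqrt{2 f}}{4} = - \frac{\sqrt{2} \sqrt{f}}{4}$)
$w{\left(Y \right)} = - \frac{5}{2}$
$w{\left(2 \right)} \left(11 + 11\right) s = - \frac{5 \left(11 + 11\right)}{2} \cdot 14 = \left(- \frac{5}{2}\right) 22 \cdot 14 = \left(-55\right) 14 = -770$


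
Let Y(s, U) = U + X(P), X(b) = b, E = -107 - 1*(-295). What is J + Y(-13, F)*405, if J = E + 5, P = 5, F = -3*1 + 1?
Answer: 1408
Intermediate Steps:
F = -2 (F = -3 + 1 = -2)
E = 188 (E = -107 + 295 = 188)
J = 193 (J = 188 + 5 = 193)
Y(s, U) = 5 + U (Y(s, U) = U + 5 = 5 + U)
J + Y(-13, F)*405 = 193 + (5 - 2)*405 = 193 + 3*405 = 193 + 1215 = 1408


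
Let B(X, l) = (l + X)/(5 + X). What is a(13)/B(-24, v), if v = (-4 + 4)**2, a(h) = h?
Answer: 247/24 ≈ 10.292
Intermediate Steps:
v = 0 (v = 0**2 = 0)
B(X, l) = (X + l)/(5 + X)
a(13)/B(-24, v) = 13/(((-24 + 0)/(5 - 24))) = 13/((-24/(-19))) = 13/((-1/19*(-24))) = 13/(24/19) = 13*(19/24) = 247/24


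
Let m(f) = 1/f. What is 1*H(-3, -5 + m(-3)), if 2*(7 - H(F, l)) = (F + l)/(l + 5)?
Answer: -11/2 ≈ -5.5000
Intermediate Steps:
H(F, l) = 7 - (F + l)/(2*(5 + l)) (H(F, l) = 7 - (F + l)/(2*(l + 5)) = 7 - (F + l)/(2*(5 + l)))
1*H(-3, -5 + m(-3)) = 1*((70 - 1*(-3) + 13*(-5 + 1/(-3)))/(2*(5 + (-5 + 1/(-3))))) = 1*((70 + 3 + 13*(-5 - ⅓))/(2*(5 + (-5 - ⅓)))) = 1*((70 + 3 + 13*(-16/3))/(2*(5 - 16/3))) = 1*((70 + 3 - 208/3)/(2*(-⅓))) = 1*((½)*(-3)*(11/3)) = 1*(-11/2) = -11/2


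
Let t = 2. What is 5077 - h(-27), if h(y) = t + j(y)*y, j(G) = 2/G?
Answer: 5073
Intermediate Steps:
h(y) = 4 (h(y) = 2 + (2/y)*y = 2 + 2 = 4)
5077 - h(-27) = 5077 - 1*4 = 5077 - 4 = 5073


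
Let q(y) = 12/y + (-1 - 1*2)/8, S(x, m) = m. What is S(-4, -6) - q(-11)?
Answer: -399/88 ≈ -4.5341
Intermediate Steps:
q(y) = -3/8 + 12/y (q(y) = 12/y + (-1 - 2)*(1/8) = 12/y - 3*1/8 = 12/y - 3/8 = -3/8 + 12/y)
S(-4, -6) - q(-11) = -6 - (-3/8 + 12/(-11)) = -6 - (-3/8 + 12*(-1/11)) = -6 - (-3/8 - 12/11) = -6 - 1*(-129/88) = -6 + 129/88 = -399/88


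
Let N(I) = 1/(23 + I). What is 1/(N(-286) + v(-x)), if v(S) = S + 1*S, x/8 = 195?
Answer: -263/820561 ≈ -0.00032051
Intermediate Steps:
x = 1560 (x = 8*195 = 1560)
v(S) = 2*S (v(S) = S + S = 2*S)
1/(N(-286) + v(-x)) = 1/(1/(23 - 286) + 2*(-1*1560)) = 1/(1/(-263) + 2*(-1560)) = 1/(-1/263 - 3120) = 1/(-820561/263) = -263/820561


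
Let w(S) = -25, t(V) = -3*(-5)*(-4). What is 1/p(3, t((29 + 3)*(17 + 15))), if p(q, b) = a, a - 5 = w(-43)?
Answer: -1/20 ≈ -0.050000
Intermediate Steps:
t(V) = -60 (t(V) = 15*(-4) = -60)
a = -20 (a = 5 - 25 = -20)
p(q, b) = -20
1/p(3, t((29 + 3)*(17 + 15))) = 1/(-20) = -1/20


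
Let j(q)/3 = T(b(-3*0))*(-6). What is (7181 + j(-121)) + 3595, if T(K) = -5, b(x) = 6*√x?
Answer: 10866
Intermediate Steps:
j(q) = 90 (j(q) = 3*(-5*(-6)) = 3*30 = 90)
(7181 + j(-121)) + 3595 = (7181 + 90) + 3595 = 7271 + 3595 = 10866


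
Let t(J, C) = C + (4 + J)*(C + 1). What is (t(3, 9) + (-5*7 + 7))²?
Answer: 2601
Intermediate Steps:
t(J, C) = C + (1 + C)*(4 + J) (t(J, C) = C + (4 + J)*(1 + C) = C + (1 + C)*(4 + J))
(t(3, 9) + (-5*7 + 7))² = ((4 + 3 + 5*9 + 9*3) + (-5*7 + 7))² = ((4 + 3 + 45 + 27) + (-35 + 7))² = (79 - 28)² = 51² = 2601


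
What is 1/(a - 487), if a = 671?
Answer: 1/184 ≈ 0.0054348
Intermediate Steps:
1/(a - 487) = 1/(671 - 487) = 1/184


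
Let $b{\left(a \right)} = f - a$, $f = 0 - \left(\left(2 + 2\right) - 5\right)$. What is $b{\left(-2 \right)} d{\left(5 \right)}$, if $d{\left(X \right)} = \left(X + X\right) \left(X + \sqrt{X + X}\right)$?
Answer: $150 + 30 \sqrt{10} \approx 244.87$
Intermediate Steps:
$f = 1$ ($f = 0 - \left(4 - 5\right) = 0 - -1 = 0 + 1 = 1$)
$d{\left(X \right)} = 2 X \left(X + \sqrt{2} \sqrt{X}\right)$ ($d{\left(X \right)} = 2 X \left(X + \sqrt{2 X}\right) = 2 X \left(X + \sqrt{2} \sqrt{X}\right)$)
$b{\left(a \right)} = 1 - a$
$b{\left(-2 \right)} d{\left(5 \right)} = \left(1 - -2\right) \left(2 \cdot 5^{2} + 2 \sqrt{2} \cdot 5^{\frac{3}{2}}\right) = \left(1 + 2\right) \left(2 \cdot 25 + 2 \sqrt{2} \cdot 5 \sqrt{5}\right) = 3 \left(50 + 10 \sqrt{10}\right) = 150 + 30 \sqrt{10}$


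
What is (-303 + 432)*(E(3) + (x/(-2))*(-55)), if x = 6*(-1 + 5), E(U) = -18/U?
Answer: 84366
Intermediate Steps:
x = 24 (x = 6*4 = 24)
(-303 + 432)*(E(3) + (x/(-2))*(-55)) = (-303 + 432)*(-18/3 + (24/(-2))*(-55)) = 129*(-18*⅓ + (24*(-½))*(-55)) = 129*(-6 - 12*(-55)) = 129*(-6 + 660) = 129*654 = 84366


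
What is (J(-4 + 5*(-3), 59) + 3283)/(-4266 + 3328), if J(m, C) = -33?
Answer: -1625/469 ≈ -3.4648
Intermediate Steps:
(J(-4 + 5*(-3), 59) + 3283)/(-4266 + 3328) = (-33 + 3283)/(-4266 + 3328) = 3250/(-938) = 3250*(-1/938) = -1625/469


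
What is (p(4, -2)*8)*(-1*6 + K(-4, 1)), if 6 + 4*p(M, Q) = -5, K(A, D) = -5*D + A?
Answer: 330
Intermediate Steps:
K(A, D) = A - 5*D
p(M, Q) = -11/4 (p(M, Q) = -3/2 + (¼)*(-5) = -3/2 - 5/4 = -11/4)
(p(4, -2)*8)*(-1*6 + K(-4, 1)) = (-11/4*8)*(-1*6 + (-4 - 5*1)) = -22*(-6 + (-4 - 5)) = -22*(-6 - 9) = -22*(-15) = 330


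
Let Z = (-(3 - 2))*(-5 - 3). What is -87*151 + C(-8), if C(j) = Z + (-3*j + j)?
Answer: -13113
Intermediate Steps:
Z = 8 (Z = -1*1*(-8) = -1*(-8) = 8)
C(j) = 8 - 2*j (C(j) = 8 + (-3*j + j) = 8 - 2*j)
-87*151 + C(-8) = -87*151 + (8 - 2*(-8)) = -13137 + (8 + 16) = -13137 + 24 = -13113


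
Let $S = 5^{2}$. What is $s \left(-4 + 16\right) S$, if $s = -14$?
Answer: $-4200$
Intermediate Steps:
$S = 25$
$s \left(-4 + 16\right) S = - 14 \left(-4 + 16\right) 25 = \left(-14\right) 12 \cdot 25 = \left(-168\right) 25 = -4200$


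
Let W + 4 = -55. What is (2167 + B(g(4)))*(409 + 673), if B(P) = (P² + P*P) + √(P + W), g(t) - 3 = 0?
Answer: 2364170 + 2164*I*√14 ≈ 2.3642e+6 + 8096.9*I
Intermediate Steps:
W = -59 (W = -4 - 55 = -59)
g(t) = 3 (g(t) = 3 + 0 = 3)
B(P) = √(-59 + P) + 2*P² (B(P) = (P² + P*P) + √(P - 59) = (P² + P²) + √(-59 + P) = 2*P² + √(-59 + P) = √(-59 + P) + 2*P²)
(2167 + B(g(4)))*(409 + 673) = (2167 + (√(-59 + 3) + 2*3²))*(409 + 673) = (2167 + (√(-56) + 2*9))*1082 = (2167 + (2*I*√14 + 18))*1082 = (2167 + (18 + 2*I*√14))*1082 = (2185 + 2*I*√14)*1082 = 2364170 + 2164*I*√14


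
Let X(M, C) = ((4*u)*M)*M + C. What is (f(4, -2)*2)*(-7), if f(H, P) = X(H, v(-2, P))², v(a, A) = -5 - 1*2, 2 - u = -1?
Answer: -479150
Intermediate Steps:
u = 3 (u = 2 - 1*(-1) = 2 + 1 = 3)
v(a, A) = -7 (v(a, A) = -5 - 2 = -7)
X(M, C) = C + 12*M² (X(M, C) = ((4*3)*M)*M + C = (12*M)*M + C = 12*M² + C = C + 12*M²)
f(H, P) = (-7 + 12*H²)²
(f(4, -2)*2)*(-7) = ((-7 + 12*4²)²*2)*(-7) = ((-7 + 12*16)²*2)*(-7) = ((-7 + 192)²*2)*(-7) = (185²*2)*(-7) = (34225*2)*(-7) = 68450*(-7) = -479150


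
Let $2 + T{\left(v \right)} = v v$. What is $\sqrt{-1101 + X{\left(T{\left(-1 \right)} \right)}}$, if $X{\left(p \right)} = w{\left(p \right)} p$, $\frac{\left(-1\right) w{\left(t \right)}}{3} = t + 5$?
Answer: $33 i \approx 33.0 i$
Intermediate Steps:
$w{\left(t \right)} = -15 - 3 t$ ($w{\left(t \right)} = - 3 \left(t + 5\right) = - 3 \left(5 + t\right) = -15 - 3 t$)
$T{\left(v \right)} = -2 + v^{2}$ ($T{\left(v \right)} = -2 + v v = -2 + v^{2}$)
$X{\left(p \right)} = p \left(-15 - 3 p\right)$ ($X{\left(p \right)} = \left(-15 - 3 p\right) p = p \left(-15 - 3 p\right)$)
$\sqrt{-1101 + X{\left(T{\left(-1 \right)} \right)}} = \sqrt{-1101 - 3 \left(-2 + \left(-1\right)^{2}\right) \left(5 - \left(2 - \left(-1\right)^{2}\right)\right)} = \sqrt{-1101 - 3 \left(-2 + 1\right) \left(5 + \left(-2 + 1\right)\right)} = \sqrt{-1101 - - 3 \left(5 - 1\right)} = \sqrt{-1101 - \left(-3\right) 4} = \sqrt{-1101 + 12} = \sqrt{-1089} = 33 i$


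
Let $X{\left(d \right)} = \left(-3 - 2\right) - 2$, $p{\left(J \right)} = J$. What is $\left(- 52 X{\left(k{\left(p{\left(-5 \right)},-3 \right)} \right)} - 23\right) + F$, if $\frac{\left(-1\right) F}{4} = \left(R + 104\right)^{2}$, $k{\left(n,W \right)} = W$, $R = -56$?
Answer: $-8875$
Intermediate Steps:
$F = -9216$ ($F = - 4 \left(-56 + 104\right)^{2} = - 4 \cdot 48^{2} = \left(-4\right) 2304 = -9216$)
$X{\left(d \right)} = -7$ ($X{\left(d \right)} = -5 - 2 = -7$)
$\left(- 52 X{\left(k{\left(p{\left(-5 \right)},-3 \right)} \right)} - 23\right) + F = \left(\left(-52\right) \left(-7\right) - 23\right) - 9216 = \left(364 - 23\right) - 9216 = 341 - 9216 = -8875$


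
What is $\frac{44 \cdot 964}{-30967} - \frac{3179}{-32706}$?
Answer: $- \frac{1288813603}{1012806702} \approx -1.2725$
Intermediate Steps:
$\frac{44 \cdot 964}{-30967} - \frac{3179}{-32706} = 42416 \left(- \frac{1}{30967}\right) - - \frac{3179}{32706} = - \frac{42416}{30967} + \frac{3179}{32706} = - \frac{1288813603}{1012806702}$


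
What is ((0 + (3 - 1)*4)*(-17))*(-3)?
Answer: 408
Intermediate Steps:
((0 + (3 - 1)*4)*(-17))*(-3) = ((0 + 2*4)*(-17))*(-3) = ((0 + 8)*(-17))*(-3) = (8*(-17))*(-3) = -136*(-3) = 408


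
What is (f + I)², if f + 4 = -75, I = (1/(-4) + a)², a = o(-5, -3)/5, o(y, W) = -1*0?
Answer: 1595169/256 ≈ 6231.1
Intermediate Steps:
o(y, W) = 0
a = 0 (a = 0/5 = 0*(⅕) = 0)
I = 1/16 (I = (1/(-4) + 0)² = (-¼ + 0)² = (-¼)² = 1/16 ≈ 0.062500)
f = -79 (f = -4 - 75 = -79)
(f + I)² = (-79 + 1/16)² = (-1263/16)² = 1595169/256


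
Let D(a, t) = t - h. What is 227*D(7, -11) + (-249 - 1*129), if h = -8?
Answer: -1059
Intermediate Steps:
D(a, t) = 8 + t (D(a, t) = t - 1*(-8) = t + 8 = 8 + t)
227*D(7, -11) + (-249 - 1*129) = 227*(8 - 11) + (-249 - 1*129) = 227*(-3) + (-249 - 129) = -681 - 378 = -1059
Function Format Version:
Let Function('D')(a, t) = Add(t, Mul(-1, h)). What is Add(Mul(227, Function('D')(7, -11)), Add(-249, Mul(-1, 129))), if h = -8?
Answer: -1059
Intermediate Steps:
Function('D')(a, t) = Add(8, t) (Function('D')(a, t) = Add(t, Mul(-1, -8)) = Add(t, 8) = Add(8, t))
Add(Mul(227, Function('D')(7, -11)), Add(-249, Mul(-1, 129))) = Add(Mul(227, Add(8, -11)), Add(-249, Mul(-1, 129))) = Add(Mul(227, -3), Add(-249, -129)) = Add(-681, -378) = -1059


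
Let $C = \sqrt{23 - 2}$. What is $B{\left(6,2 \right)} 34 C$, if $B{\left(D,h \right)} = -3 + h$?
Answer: $- 34 \sqrt{21} \approx -155.81$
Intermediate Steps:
$C = \sqrt{21} \approx 4.5826$
$B{\left(6,2 \right)} 34 C = \left(-3 + 2\right) 34 \sqrt{21} = \left(-1\right) 34 \sqrt{21} = - 34 \sqrt{21}$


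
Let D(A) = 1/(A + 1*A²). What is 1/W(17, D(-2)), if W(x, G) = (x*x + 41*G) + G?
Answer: 1/310 ≈ 0.0032258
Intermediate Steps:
D(A) = 1/(A + A²)
W(x, G) = x² + 42*G (W(x, G) = (x² + 41*G) + G = x² + 42*G)
1/W(17, D(-2)) = 1/(17² + 42*(1/((-2)*(1 - 2)))) = 1/(289 + 42*(-½/(-1))) = 1/(289 + 42*(-½*(-1))) = 1/(289 + 42*(½)) = 1/(289 + 21) = 1/310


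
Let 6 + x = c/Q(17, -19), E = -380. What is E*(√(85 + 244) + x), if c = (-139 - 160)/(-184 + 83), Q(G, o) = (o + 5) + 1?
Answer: 239020/101 - 380*√329 ≈ -4526.0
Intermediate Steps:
Q(G, o) = 6 + o (Q(G, o) = (5 + o) + 1 = 6 + o)
c = 299/101 (c = -299/(-101) = -299*(-1/101) = 299/101 ≈ 2.9604)
x = -629/101 (x = -6 + 299/(101*(6 - 19)) = -6 + (299/101)/(-13) = -6 + (299/101)*(-1/13) = -6 - 23/101 = -629/101 ≈ -6.2277)
E*(√(85 + 244) + x) = -380*(√(85 + 244) - 629/101) = -380*(√329 - 629/101) = -380*(-629/101 + √329) = 239020/101 - 380*√329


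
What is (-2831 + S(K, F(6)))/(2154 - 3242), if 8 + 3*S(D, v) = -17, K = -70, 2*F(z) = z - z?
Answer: 4259/1632 ≈ 2.6097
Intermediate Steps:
F(z) = 0 (F(z) = (z - z)/2 = (1/2)*0 = 0)
S(D, v) = -25/3 (S(D, v) = -8/3 + (1/3)*(-17) = -8/3 - 17/3 = -25/3)
(-2831 + S(K, F(6)))/(2154 - 3242) = (-2831 - 25/3)/(2154 - 3242) = -8518/3/(-1088) = -8518/3*(-1/1088) = 4259/1632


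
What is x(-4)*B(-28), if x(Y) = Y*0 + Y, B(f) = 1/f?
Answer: ⅐ ≈ 0.14286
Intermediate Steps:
x(Y) = Y (x(Y) = 0 + Y = Y)
x(-4)*B(-28) = -4/(-28) = -4*(-1/28) = ⅐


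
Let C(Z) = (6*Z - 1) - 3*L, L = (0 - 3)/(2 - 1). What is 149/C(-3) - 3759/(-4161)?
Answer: -194133/13870 ≈ -13.997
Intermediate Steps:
L = -3 (L = -3/1 = -3*1 = -3)
C(Z) = 8 + 6*Z (C(Z) = (6*Z - 1) - 3*(-3) = (-1 + 6*Z) + 9 = 8 + 6*Z)
149/C(-3) - 3759/(-4161) = 149/(8 + 6*(-3)) - 3759/(-4161) = 149/(8 - 18) - 3759*(-1/4161) = 149/(-10) + 1253/1387 = 149*(-1/10) + 1253/1387 = -149/10 + 1253/1387 = -194133/13870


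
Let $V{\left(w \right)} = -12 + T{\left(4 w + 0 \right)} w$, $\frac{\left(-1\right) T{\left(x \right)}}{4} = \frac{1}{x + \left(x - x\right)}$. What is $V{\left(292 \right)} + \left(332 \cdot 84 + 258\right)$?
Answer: $28133$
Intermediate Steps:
$T{\left(x \right)} = - \frac{4}{x}$ ($T{\left(x \right)} = - \frac{4}{x + \left(x - x\right)} = - \frac{4}{x + 0} = - \frac{4}{x}$)
$V{\left(w \right)} = -13$ ($V{\left(w \right)} = -12 + - \frac{4}{4 w + 0} w = -12 + - \frac{4}{4 w} w = -12 + - 4 \frac{1}{4 w} w = -12 + - \frac{1}{w} w = -12 - 1 = -13$)
$V{\left(292 \right)} + \left(332 \cdot 84 + 258\right) = -13 + \left(332 \cdot 84 + 258\right) = -13 + \left(27888 + 258\right) = -13 + 28146 = 28133$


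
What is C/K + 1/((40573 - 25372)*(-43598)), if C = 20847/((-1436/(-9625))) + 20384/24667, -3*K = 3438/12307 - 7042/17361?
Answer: 1051284181268795461367021130275/316666226130715950797088 ≈ 3.3198e+6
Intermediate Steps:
K = 26978776/640985481 (K = -(3438/12307 - 7042/17361)/3 = -⅓*(-26978776/213661827) = 26978776/640985481 ≈ 0.042090)
C = 4949521405549/35421812 (C = 20847/((-1436*(-1/9625))) + 20384*(1/24667) = 20847/(1436/9625) + 20384/24667 = 20847*(9625/1436) + 20384/24667 = 200652375/1436 + 20384/24667 = 4949521405549/35421812 ≈ 1.3973e+5)
C/K + 1/((40573 - 25372)*(-43598)) = 4949521405549/(35421812*(26978776/640985481)) + 1/((40573 - 25372)*(-43598)) = (4949521405549/35421812)*(640985481/26978776) - 1/43598/15201 = 3172571358855621834069/955637131462112 + (1/15201)*(-1/43598) = 3172571358855621834069/955637131462112 - 1/662733198 = 1051284181268795461367021130275/316666226130715950797088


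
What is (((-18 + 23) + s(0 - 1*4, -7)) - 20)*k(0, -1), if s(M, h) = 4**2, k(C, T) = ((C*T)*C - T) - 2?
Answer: -1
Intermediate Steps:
k(C, T) = -2 - T + T*C**2 (k(C, T) = (T*C**2 - T) - 2 = (-T + T*C**2) - 2 = -2 - T + T*C**2)
s(M, h) = 16
(((-18 + 23) + s(0 - 1*4, -7)) - 20)*k(0, -1) = (((-18 + 23) + 16) - 20)*(-2 - 1*(-1) - 1*0**2) = ((5 + 16) - 20)*(-2 + 1 - 1*0) = (21 - 20)*(-2 + 1 + 0) = 1*(-1) = -1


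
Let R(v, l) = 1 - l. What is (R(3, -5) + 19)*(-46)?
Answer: -1150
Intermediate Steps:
(R(3, -5) + 19)*(-46) = ((1 - 1*(-5)) + 19)*(-46) = ((1 + 5) + 19)*(-46) = (6 + 19)*(-46) = 25*(-46) = -1150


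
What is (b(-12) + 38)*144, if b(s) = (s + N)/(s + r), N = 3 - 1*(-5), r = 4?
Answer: 5544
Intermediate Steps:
N = 8 (N = 3 + 5 = 8)
b(s) = (8 + s)/(4 + s) (b(s) = (s + 8)/(s + 4) = (8 + s)/(4 + s))
(b(-12) + 38)*144 = ((8 - 12)/(4 - 12) + 38)*144 = (-4/(-8) + 38)*144 = (-⅛*(-4) + 38)*144 = (½ + 38)*144 = (77/2)*144 = 5544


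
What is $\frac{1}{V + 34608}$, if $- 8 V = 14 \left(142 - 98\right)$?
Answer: $\frac{1}{34531} \approx 2.8959 \cdot 10^{-5}$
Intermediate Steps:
$V = -77$ ($V = - \frac{14 \left(142 - 98\right)}{8} = - \frac{14 \cdot 44}{8} = \left(- \frac{1}{8}\right) 616 = -77$)
$\frac{1}{V + 34608} = \frac{1}{-77 + 34608} = \frac{1}{34531}$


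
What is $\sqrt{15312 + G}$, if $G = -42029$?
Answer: $i \sqrt{26717} \approx 163.45 i$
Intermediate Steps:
$\sqrt{15312 + G} = \sqrt{15312 - 42029} = \sqrt{-26717} = i \sqrt{26717}$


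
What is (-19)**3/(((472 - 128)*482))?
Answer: -6859/165808 ≈ -0.041367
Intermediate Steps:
(-19)**3/(((472 - 128)*482)) = -6859/(344*482) = -6859/165808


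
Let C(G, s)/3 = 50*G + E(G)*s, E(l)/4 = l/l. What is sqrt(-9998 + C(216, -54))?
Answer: sqrt(21754) ≈ 147.49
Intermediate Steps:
E(l) = 4 (E(l) = 4*(l/l) = 4*1 = 4)
C(G, s) = 12*s + 150*G (C(G, s) = 3*(50*G + 4*s) = 3*(4*s + 50*G) = 12*s + 150*G)
sqrt(-9998 + C(216, -54)) = sqrt(-9998 + (12*(-54) + 150*216)) = sqrt(-9998 + (-648 + 32400)) = sqrt(-9998 + 31752) = sqrt(21754)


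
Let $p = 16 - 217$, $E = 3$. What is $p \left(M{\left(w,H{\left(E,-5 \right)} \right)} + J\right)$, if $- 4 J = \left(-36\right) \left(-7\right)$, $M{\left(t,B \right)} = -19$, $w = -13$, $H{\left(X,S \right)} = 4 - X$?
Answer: $16482$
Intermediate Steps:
$p = -201$
$J = -63$ ($J = - \frac{\left(-36\right) \left(-7\right)}{4} = \left(- \frac{1}{4}\right) 252 = -63$)
$p \left(M{\left(w,H{\left(E,-5 \right)} \right)} + J\right) = - 201 \left(-19 - 63\right) = \left(-201\right) \left(-82\right) = 16482$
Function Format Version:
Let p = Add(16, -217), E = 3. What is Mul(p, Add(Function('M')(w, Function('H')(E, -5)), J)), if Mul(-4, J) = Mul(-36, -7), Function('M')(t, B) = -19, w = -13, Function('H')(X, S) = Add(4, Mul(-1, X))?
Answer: 16482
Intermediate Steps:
p = -201
J = -63 (J = Mul(Rational(-1, 4), Mul(-36, -7)) = Mul(Rational(-1, 4), 252) = -63)
Mul(p, Add(Function('M')(w, Function('H')(E, -5)), J)) = Mul(-201, Add(-19, -63)) = Mul(-201, -82) = 16482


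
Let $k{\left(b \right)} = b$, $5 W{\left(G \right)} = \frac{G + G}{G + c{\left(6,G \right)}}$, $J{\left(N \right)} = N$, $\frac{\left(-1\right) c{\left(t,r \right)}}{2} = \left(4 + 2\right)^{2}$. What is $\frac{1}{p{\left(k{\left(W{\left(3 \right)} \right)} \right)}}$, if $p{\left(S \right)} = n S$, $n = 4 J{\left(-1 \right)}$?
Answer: $\frac{115}{8} \approx 14.375$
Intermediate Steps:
$c{\left(t,r \right)} = -72$ ($c{\left(t,r \right)} = - 2 \left(4 + 2\right)^{2} = - 2 \cdot 6^{2} = \left(-2\right) 36 = -72$)
$W{\left(G \right)} = \frac{2 G}{5 \left(-72 + G\right)}$ ($W{\left(G \right)} = \frac{\left(G + G\right) \frac{1}{G - 72}}{5} = \frac{2 G \frac{1}{-72 + G}}{5} = \frac{2 G}{5 \left(-72 + G\right)}$)
$n = -4$ ($n = 4 \left(-1\right) = -4$)
$p{\left(S \right)} = - 4 S$
$\frac{1}{p{\left(k{\left(W{\left(3 \right)} \right)} \right)}} = \frac{1}{\left(-4\right) \frac{2}{5} \cdot 3 \frac{1}{-72 + 3}} = \frac{1}{\left(-4\right) \frac{2}{5} \cdot 3 \frac{1}{-69}} = \frac{1}{\left(-4\right) \frac{2}{5} \cdot 3 \left(- \frac{1}{69}\right)} = \frac{1}{\left(-4\right) \left(- \frac{2}{115}\right)} = \frac{1}{\frac{8}{115}} = \frac{115}{8}$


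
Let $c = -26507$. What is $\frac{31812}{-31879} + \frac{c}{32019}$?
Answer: $- \frac{143354237}{78517977} \approx -1.8258$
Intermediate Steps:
$\frac{31812}{-31879} + \frac{c}{32019} = \frac{31812}{-31879} - \frac{26507}{32019} = 31812 \left(- \frac{1}{31879}\right) - \frac{2039}{2463} = - \frac{31812}{31879} - \frac{2039}{2463} = - \frac{143354237}{78517977}$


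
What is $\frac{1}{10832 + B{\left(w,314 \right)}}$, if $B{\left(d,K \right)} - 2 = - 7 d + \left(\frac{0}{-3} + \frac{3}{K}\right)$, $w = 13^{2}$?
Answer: $\frac{314}{3030417} \approx 0.00010362$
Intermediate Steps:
$w = 169$
$B{\left(d,K \right)} = 2 - 7 d + \frac{3}{K}$ ($B{\left(d,K \right)} = 2 - \left(- \frac{3}{K} + 7 d\right) = 2 - 7 d + \frac{3}{K}$)
$\frac{1}{10832 + B{\left(w,314 \right)}} = \frac{1}{10832 + \left(2 - 1183 + \frac{3}{314}\right)} = \frac{1}{10832 - \frac{370831}{314}} = \frac{1}{\frac{3030417}{314}} = \frac{314}{3030417}$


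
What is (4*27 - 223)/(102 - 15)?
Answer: -115/87 ≈ -1.3218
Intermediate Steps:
(4*27 - 223)/(102 - 15) = (108 - 223)/87 = -115*1/87 = -115/87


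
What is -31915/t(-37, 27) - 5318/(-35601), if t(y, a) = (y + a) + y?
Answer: 1136455861/1673247 ≈ 679.19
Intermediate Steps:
t(y, a) = a + 2*y (t(y, a) = (a + y) + y = a + 2*y)
-31915/t(-37, 27) - 5318/(-35601) = -31915/(27 + 2*(-37)) - 5318/(-35601) = -31915/(27 - 74) - 5318*(-1/35601) = -31915/(-47) + 5318/35601 = -31915*(-1/47) + 5318/35601 = 31915/47 + 5318/35601 = 1136455861/1673247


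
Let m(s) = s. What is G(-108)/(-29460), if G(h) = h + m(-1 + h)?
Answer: 217/29460 ≈ 0.0073659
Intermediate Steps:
G(h) = -1 + 2*h (G(h) = h + (-1 + h) = -1 + 2*h)
G(-108)/(-29460) = (-1 + 2*(-108))/(-29460) = (-1 - 216)*(-1/29460) = -217*(-1/29460) = 217/29460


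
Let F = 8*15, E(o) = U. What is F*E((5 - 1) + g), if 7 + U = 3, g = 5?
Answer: -480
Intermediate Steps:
U = -4 (U = -7 + 3 = -4)
E(o) = -4
F = 120
F*E((5 - 1) + g) = 120*(-4) = -480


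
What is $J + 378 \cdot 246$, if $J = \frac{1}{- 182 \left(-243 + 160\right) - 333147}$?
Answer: $\frac{29573996507}{318041} \approx 92988.0$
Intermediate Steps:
$J = - \frac{1}{318041}$ ($J = \frac{1}{\left(-182\right) \left(-83\right) - 333147} = \frac{1}{15106 - 333147} = \frac{1}{-318041} = - \frac{1}{318041} \approx -3.1442 \cdot 10^{-6}$)
$J + 378 \cdot 246 = - \frac{1}{318041} + 378 \cdot 246 = - \frac{1}{318041} + 92988 = \frac{29573996507}{318041}$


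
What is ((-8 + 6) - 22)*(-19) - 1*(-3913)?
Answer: 4369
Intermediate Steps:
((-8 + 6) - 22)*(-19) - 1*(-3913) = (-2 - 22)*(-19) + 3913 = -24*(-19) + 3913 = 456 + 3913 = 4369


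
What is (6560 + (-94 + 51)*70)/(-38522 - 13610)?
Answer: -1775/26066 ≈ -0.068096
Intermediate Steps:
(6560 + (-94 + 51)*70)/(-38522 - 13610) = (6560 - 43*70)/(-52132) = (6560 - 3010)*(-1/52132) = 3550*(-1/52132) = -1775/26066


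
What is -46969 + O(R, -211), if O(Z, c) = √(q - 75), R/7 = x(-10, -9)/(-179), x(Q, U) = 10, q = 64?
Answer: -46969 + I*√11 ≈ -46969.0 + 3.3166*I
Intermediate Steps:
R = -70/179 (R = 7*(10/(-179)) = 7*(10*(-1/179)) = 7*(-10/179) = -70/179 ≈ -0.39106)
O(Z, c) = I*√11 (O(Z, c) = √(64 - 75) = √(-11) = I*√11)
-46969 + O(R, -211) = -46969 + I*√11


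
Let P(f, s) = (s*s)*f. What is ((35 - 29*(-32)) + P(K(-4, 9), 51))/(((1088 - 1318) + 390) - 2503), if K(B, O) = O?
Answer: -8124/781 ≈ -10.402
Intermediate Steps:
P(f, s) = f*s² (P(f, s) = s²*f = f*s²)
((35 - 29*(-32)) + P(K(-4, 9), 51))/(((1088 - 1318) + 390) - 2503) = ((35 - 29*(-32)) + 9*51²)/(((1088 - 1318) + 390) - 2503) = ((35 + 928) + 9*2601)/((-230 + 390) - 2503) = (963 + 23409)/(160 - 2503) = 24372/(-2343) = 24372*(-1/2343) = -8124/781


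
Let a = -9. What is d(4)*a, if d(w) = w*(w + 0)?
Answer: -144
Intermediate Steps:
d(w) = w**2 (d(w) = w*w = w**2)
d(4)*a = 4**2*(-9) = 16*(-9) = -144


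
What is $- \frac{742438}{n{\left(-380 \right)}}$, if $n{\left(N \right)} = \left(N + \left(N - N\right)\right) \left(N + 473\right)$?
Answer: $\frac{371219}{17670} \approx 21.008$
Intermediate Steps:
$n{\left(N \right)} = N \left(473 + N\right)$ ($n{\left(N \right)} = \left(N + 0\right) \left(473 + N\right) = N \left(473 + N\right)$)
$- \frac{742438}{n{\left(-380 \right)}} = - \frac{742438}{\left(-380\right) \left(473 - 380\right)} = - \frac{742438}{\left(-380\right) 93} = - \frac{742438}{-35340} = \left(-742438\right) \left(- \frac{1}{35340}\right) = \frac{371219}{17670}$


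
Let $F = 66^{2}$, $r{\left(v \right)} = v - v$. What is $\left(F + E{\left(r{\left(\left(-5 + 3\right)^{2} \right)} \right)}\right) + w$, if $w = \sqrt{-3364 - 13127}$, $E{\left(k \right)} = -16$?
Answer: $4340 + i \sqrt{16491} \approx 4340.0 + 128.42 i$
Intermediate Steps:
$r{\left(v \right)} = 0$
$w = i \sqrt{16491}$ ($w = \sqrt{-16491} = i \sqrt{16491} \approx 128.42 i$)
$F = 4356$
$\left(F + E{\left(r{\left(\left(-5 + 3\right)^{2} \right)} \right)}\right) + w = \left(4356 - 16\right) + i \sqrt{16491} = 4340 + i \sqrt{16491}$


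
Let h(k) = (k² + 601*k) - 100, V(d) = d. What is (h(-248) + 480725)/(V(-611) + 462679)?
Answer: 393081/462068 ≈ 0.85070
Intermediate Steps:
h(k) = -100 + k² + 601*k
(h(-248) + 480725)/(V(-611) + 462679) = ((-100 + (-248)² + 601*(-248)) + 480725)/(-611 + 462679) = ((-100 + 61504 - 149048) + 480725)/462068 = (-87644 + 480725)*(1/462068) = 393081*(1/462068) = 393081/462068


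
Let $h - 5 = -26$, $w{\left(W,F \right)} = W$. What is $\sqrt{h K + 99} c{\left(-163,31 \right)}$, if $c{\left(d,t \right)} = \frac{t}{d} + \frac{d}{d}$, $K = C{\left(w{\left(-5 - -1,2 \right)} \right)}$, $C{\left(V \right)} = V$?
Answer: $\frac{132 \sqrt{183}}{163} \approx 10.955$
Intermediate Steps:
$h = -21$ ($h = 5 - 26 = -21$)
$K = -4$ ($K = -5 - -1 = -5 + 1 = -4$)
$c{\left(d,t \right)} = 1 + \frac{t}{d}$ ($c{\left(d,t \right)} = \frac{t}{d} + 1 = 1 + \frac{t}{d}$)
$\sqrt{h K + 99} c{\left(-163,31 \right)} = \sqrt{\left(-21\right) \left(-4\right) + 99} \frac{-163 + 31}{-163} = \sqrt{84 + 99} \left(\left(- \frac{1}{163}\right) \left(-132\right)\right) = \sqrt{183} \cdot \frac{132}{163} = \frac{132 \sqrt{183}}{163}$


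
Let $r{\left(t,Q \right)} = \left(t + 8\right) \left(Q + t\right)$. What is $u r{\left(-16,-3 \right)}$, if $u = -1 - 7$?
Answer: $-1216$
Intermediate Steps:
$r{\left(t,Q \right)} = \left(8 + t\right) \left(Q + t\right)$
$u = -8$ ($u = -1 - 7 = -8$)
$u r{\left(-16,-3 \right)} = - 8 \left(\left(-16\right)^{2} + 8 \left(-3\right) + 8 \left(-16\right) - -48\right) = - 8 \left(256 - 24 - 128 + 48\right) = \left(-8\right) 152 = -1216$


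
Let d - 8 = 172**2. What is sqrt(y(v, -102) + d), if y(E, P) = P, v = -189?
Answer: sqrt(29490) ≈ 171.73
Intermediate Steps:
d = 29592 (d = 8 + 172**2 = 8 + 29584 = 29592)
sqrt(y(v, -102) + d) = sqrt(-102 + 29592) = sqrt(29490)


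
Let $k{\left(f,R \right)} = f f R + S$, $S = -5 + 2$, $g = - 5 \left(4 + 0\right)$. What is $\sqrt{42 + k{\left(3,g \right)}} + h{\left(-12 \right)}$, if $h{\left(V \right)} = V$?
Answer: $-12 + i \sqrt{141} \approx -12.0 + 11.874 i$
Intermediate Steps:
$g = -20$ ($g = \left(-5\right) 4 = -20$)
$S = -3$
$k{\left(f,R \right)} = -3 + R f^{2}$ ($k{\left(f,R \right)} = f f R - 3 = f^{2} R - 3 = R f^{2} - 3 = -3 + R f^{2}$)
$\sqrt{42 + k{\left(3,g \right)}} + h{\left(-12 \right)} = \sqrt{42 - \left(3 + 20 \cdot 3^{2}\right)} - 12 = \sqrt{42 - 183} - 12 = \sqrt{-141} - 12 = i \sqrt{141} - 12 = -12 + i \sqrt{141}$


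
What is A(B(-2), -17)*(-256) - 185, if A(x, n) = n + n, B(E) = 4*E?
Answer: 8519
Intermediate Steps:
A(x, n) = 2*n
A(B(-2), -17)*(-256) - 185 = (2*(-17))*(-256) - 185 = -34*(-256) - 185 = 8704 - 185 = 8519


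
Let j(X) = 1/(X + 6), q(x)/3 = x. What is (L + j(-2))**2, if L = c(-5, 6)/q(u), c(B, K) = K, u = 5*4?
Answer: 49/400 ≈ 0.12250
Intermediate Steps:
u = 20
q(x) = 3*x
j(X) = 1/(6 + X)
L = 1/10 (L = 6/((3*20)) = 6/60 = 6*(1/60) = 1/10 ≈ 0.10000)
(L + j(-2))**2 = (1/10 + 1/(6 - 2))**2 = (1/10 + 1/4)**2 = (7/20)**2 = 49/400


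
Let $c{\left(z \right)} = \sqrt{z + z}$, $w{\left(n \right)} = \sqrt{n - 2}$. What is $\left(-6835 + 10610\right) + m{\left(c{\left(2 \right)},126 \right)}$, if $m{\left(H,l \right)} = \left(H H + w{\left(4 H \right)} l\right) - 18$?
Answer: $3761 + 126 \sqrt{6} \approx 4069.6$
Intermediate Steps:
$w{\left(n \right)} = \sqrt{-2 + n}$
$c{\left(z \right)} = \sqrt{2} \sqrt{z}$ ($c{\left(z \right)} = \sqrt{2 z} = \sqrt{2} \sqrt{z}$)
$m{\left(H,l \right)} = -18 + H^{2} + l \sqrt{-2 + 4 H}$ ($m{\left(H,l \right)} = \left(H H + \sqrt{-2 + 4 H} l\right) - 18 = \left(H^{2} + l \sqrt{-2 + 4 H}\right) - 18 = -18 + H^{2} + l \sqrt{-2 + 4 H}$)
$\left(-6835 + 10610\right) + m{\left(c{\left(2 \right)},126 \right)} = \left(-6835 + 10610\right) + \left(-18 + \left(\sqrt{2} \sqrt{2}\right)^{2} + 126 \sqrt{-2 + 4 \sqrt{2} \sqrt{2}}\right) = 3775 + \left(-18 + 2^{2} + 126 \sqrt{-2 + 4 \cdot 2}\right) = 3775 + \left(-18 + 4 + 126 \sqrt{-2 + 8}\right) = 3775 + \left(-18 + 4 + 126 \sqrt{6}\right) = 3775 - \left(14 - 126 \sqrt{6}\right) = 3761 + 126 \sqrt{6}$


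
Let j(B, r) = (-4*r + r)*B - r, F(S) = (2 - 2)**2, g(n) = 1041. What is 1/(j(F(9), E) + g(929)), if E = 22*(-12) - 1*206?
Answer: 1/1511 ≈ 0.00066181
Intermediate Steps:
F(S) = 0 (F(S) = 0**2 = 0)
E = -470 (E = -264 - 206 = -470)
j(B, r) = -r - 3*B*r (j(B, r) = (-3*r)*B - r = -3*B*r - r = -r - 3*B*r)
1/(j(F(9), E) + g(929)) = 1/(-1*(-470)*(1 + 3*0) + 1041) = 1/(-1*(-470)*(1 + 0) + 1041) = 1/(-1*(-470)*1 + 1041) = 1/(470 + 1041) = 1/1511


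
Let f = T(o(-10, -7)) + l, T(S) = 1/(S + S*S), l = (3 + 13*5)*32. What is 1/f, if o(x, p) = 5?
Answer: 30/65281 ≈ 0.00045955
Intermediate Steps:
l = 2176 (l = (3 + 65)*32 = 68*32 = 2176)
T(S) = 1/(S + S²)
f = 65281/30 (f = 1/(5*(1 + 5)) + 2176 = (⅕)/6 + 2176 = (⅕)*(⅙) + 2176 = 1/30 + 2176 = 65281/30 ≈ 2176.0)
1/f = 1/(65281/30) = 30/65281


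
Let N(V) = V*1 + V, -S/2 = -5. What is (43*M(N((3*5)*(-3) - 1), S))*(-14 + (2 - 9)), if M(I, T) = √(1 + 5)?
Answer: -903*√6 ≈ -2211.9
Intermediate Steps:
S = 10 (S = -2*(-5) = 10)
N(V) = 2*V (N(V) = V + V = 2*V)
M(I, T) = √6
(43*M(N((3*5)*(-3) - 1), S))*(-14 + (2 - 9)) = (43*√6)*(-14 + (2 - 9)) = (43*√6)*(-14 - 7) = (43*√6)*(-21) = -903*√6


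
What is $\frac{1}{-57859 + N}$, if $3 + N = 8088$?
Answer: $- \frac{1}{49774} \approx -2.0091 \cdot 10^{-5}$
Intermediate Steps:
$N = 8085$ ($N = -3 + 8088 = 8085$)
$\frac{1}{-57859 + N} = \frac{1}{-57859 + 8085} = \frac{1}{-49774} = - \frac{1}{49774}$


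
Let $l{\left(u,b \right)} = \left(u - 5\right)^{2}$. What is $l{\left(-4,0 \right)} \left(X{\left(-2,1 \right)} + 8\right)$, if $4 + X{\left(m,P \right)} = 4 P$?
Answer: $648$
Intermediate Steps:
$X{\left(m,P \right)} = -4 + 4 P$
$l{\left(u,b \right)} = \left(-5 + u\right)^{2}$
$l{\left(-4,0 \right)} \left(X{\left(-2,1 \right)} + 8\right) = \left(-5 - 4\right)^{2} \left(\left(-4 + 4 \cdot 1\right) + 8\right) = \left(-9\right)^{2} \left(\left(-4 + 4\right) + 8\right) = 81 \left(0 + 8\right) = 81 \cdot 8 = 648$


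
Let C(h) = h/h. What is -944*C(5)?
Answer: -944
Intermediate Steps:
C(h) = 1
-944*C(5) = -944*1 = -944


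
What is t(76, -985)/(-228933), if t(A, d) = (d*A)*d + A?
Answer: -73737176/228933 ≈ -322.09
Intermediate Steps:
t(A, d) = A + A*d² (t(A, d) = (A*d)*d + A = A*d² + A = A + A*d²)
t(76, -985)/(-228933) = (76*(1 + (-985)²))/(-228933) = (76*(1 + 970225))*(-1/228933) = (76*970226)*(-1/228933) = 73737176*(-1/228933) = -73737176/228933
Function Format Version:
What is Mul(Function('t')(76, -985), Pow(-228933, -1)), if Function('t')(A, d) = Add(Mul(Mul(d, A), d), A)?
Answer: Rational(-73737176, 228933) ≈ -322.09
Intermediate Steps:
Function('t')(A, d) = Add(A, Mul(A, Pow(d, 2))) (Function('t')(A, d) = Add(Mul(Mul(A, d), d), A) = Add(Mul(A, Pow(d, 2)), A) = Add(A, Mul(A, Pow(d, 2))))
Mul(Function('t')(76, -985), Pow(-228933, -1)) = Mul(Mul(76, Add(1, Pow(-985, 2))), Pow(-228933, -1)) = Mul(Mul(76, Add(1, 970225)), Rational(-1, 228933)) = Mul(Mul(76, 970226), Rational(-1, 228933)) = Mul(73737176, Rational(-1, 228933)) = Rational(-73737176, 228933)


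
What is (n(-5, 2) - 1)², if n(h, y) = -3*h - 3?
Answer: 121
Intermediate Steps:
n(h, y) = -3 - 3*h
(n(-5, 2) - 1)² = ((-3 - 3*(-5)) - 1)² = ((-3 + 15) - 1)² = (12 - 1)² = 11² = 121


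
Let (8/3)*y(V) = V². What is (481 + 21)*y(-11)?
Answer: 91113/4 ≈ 22778.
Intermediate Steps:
y(V) = 3*V²/8
(481 + 21)*y(-11) = (481 + 21)*((3/8)*(-11)²) = 502*((3/8)*121) = 502*(363/8) = 91113/4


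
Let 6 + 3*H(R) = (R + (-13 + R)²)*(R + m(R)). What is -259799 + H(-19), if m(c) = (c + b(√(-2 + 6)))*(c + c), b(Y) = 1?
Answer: -37026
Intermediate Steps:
m(c) = 2*c*(1 + c) (m(c) = (c + 1)*(c + c) = (1 + c)*(2*c) = 2*c*(1 + c))
H(R) = -2 + (R + (-13 + R)²)*(R + 2*R*(1 + R))/3 (H(R) = -2 + ((R + (-13 + R)²)*(R + 2*R*(1 + R)))/3 = -2 + (R + (-13 + R)²)*(R + 2*R*(1 + R))/3)
-259799 + H(-19) = -259799 + (-2 + 169*(-19) - 47/3*(-19)³ + (⅔)*(-19)⁴ + (263/3)*(-19)²) = -259799 + (-2 - 3211 - 47/3*(-6859) + (⅔)*130321 + (263/3)*361) = -259799 + (-2 - 3211 + 322373/3 + 260642/3 + 94943/3) = -259799 + 222773 = -37026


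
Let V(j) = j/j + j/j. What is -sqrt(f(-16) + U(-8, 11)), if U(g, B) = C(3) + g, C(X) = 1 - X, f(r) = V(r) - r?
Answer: -2*sqrt(2) ≈ -2.8284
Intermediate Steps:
V(j) = 2 (V(j) = 1 + 1 = 2)
f(r) = 2 - r
U(g, B) = -2 + g (U(g, B) = (1 - 1*3) + g = (1 - 3) + g = -2 + g)
-sqrt(f(-16) + U(-8, 11)) = -sqrt((2 - 1*(-16)) + (-2 - 8)) = -sqrt((2 + 16) - 10) = -sqrt(18 - 10) = -sqrt(8) = -2*sqrt(2)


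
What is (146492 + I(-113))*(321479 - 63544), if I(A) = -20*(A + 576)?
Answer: 35396935920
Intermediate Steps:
I(A) = -11520 - 20*A (I(A) = -20*(576 + A) = -11520 - 20*A)
(146492 + I(-113))*(321479 - 63544) = (146492 + (-11520 - 20*(-113)))*(321479 - 63544) = (146492 + (-11520 + 2260))*257935 = (146492 - 9260)*257935 = 137232*257935 = 35396935920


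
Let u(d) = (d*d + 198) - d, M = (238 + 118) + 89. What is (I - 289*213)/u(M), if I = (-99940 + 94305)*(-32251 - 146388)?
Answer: 503284604/98889 ≈ 5089.4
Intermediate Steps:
M = 445 (M = 356 + 89 = 445)
I = 1006630765 (I = -5635*(-178639) = 1006630765)
u(d) = 198 + d² - d (u(d) = (d² + 198) - d = (198 + d²) - d = 198 + d² - d)
(I - 289*213)/u(M) = (1006630765 - 289*213)/(198 + 445² - 1*445) = (1006630765 - 61557)/(198 + 198025 - 445) = 1006569208/197778 = 1006569208*(1/197778) = 503284604/98889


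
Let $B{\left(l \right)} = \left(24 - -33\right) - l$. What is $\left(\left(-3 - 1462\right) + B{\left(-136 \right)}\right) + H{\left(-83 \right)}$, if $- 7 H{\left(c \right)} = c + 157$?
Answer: $- \frac{8978}{7} \approx -1282.6$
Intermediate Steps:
$H{\left(c \right)} = - \frac{157}{7} - \frac{c}{7}$ ($H{\left(c \right)} = - \frac{c + 157}{7} = - \frac{157 + c}{7} = - \frac{157}{7} - \frac{c}{7}$)
$B{\left(l \right)} = 57 - l$ ($B{\left(l \right)} = \left(24 + 33\right) - l = 57 - l$)
$\left(\left(-3 - 1462\right) + B{\left(-136 \right)}\right) + H{\left(-83 \right)} = \left(\left(-3 - 1462\right) + \left(57 - -136\right)\right) - \frac{74}{7} = \left(\left(-3 - 1462\right) + \left(57 + 136\right)\right) + \left(- \frac{157}{7} + \frac{83}{7}\right) = \left(-1465 + 193\right) - \frac{74}{7} = -1272 - \frac{74}{7} = - \frac{8978}{7}$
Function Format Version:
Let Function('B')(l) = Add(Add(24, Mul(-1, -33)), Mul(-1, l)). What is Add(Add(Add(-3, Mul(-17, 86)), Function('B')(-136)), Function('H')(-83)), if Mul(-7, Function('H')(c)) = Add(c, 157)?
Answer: Rational(-8978, 7) ≈ -1282.6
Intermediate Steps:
Function('H')(c) = Add(Rational(-157, 7), Mul(Rational(-1, 7), c)) (Function('H')(c) = Mul(Rational(-1, 7), Add(c, 157)) = Mul(Rational(-1, 7), Add(157, c)) = Add(Rational(-157, 7), Mul(Rational(-1, 7), c)))
Function('B')(l) = Add(57, Mul(-1, l)) (Function('B')(l) = Add(Add(24, 33), Mul(-1, l)) = Add(57, Mul(-1, l)))
Add(Add(Add(-3, Mul(-17, 86)), Function('B')(-136)), Function('H')(-83)) = Add(Add(Add(-3, Mul(-17, 86)), Add(57, Mul(-1, -136))), Add(Rational(-157, 7), Mul(Rational(-1, 7), -83))) = Add(Add(Add(-3, -1462), Add(57, 136)), Add(Rational(-157, 7), Rational(83, 7))) = Add(Add(-1465, 193), Rational(-74, 7)) = Add(-1272, Rational(-74, 7)) = Rational(-8978, 7)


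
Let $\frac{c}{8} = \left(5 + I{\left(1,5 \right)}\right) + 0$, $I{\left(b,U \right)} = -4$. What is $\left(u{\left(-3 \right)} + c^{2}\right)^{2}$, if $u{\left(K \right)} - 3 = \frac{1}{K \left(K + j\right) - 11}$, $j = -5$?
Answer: $\frac{760384}{169} \approx 4499.3$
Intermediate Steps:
$u{\left(K \right)} = 3 + \frac{1}{-11 + K \left(-5 + K\right)}$ ($u{\left(K \right)} = 3 + \frac{1}{K \left(K - 5\right) - 11} = 3 + \frac{1}{K \left(-5 + K\right) - 11} = 3 + \frac{1}{-11 + K \left(-5 + K\right)}$)
$c = 8$ ($c = 8 \left(\left(5 - 4\right) + 0\right) = 8 \left(1 + 0\right) = 8 \cdot 1 = 8$)
$\left(u{\left(-3 \right)} + c^{2}\right)^{2} = \left(\frac{-32 - -45 + 3 \left(-3\right)^{2}}{-11 + \left(-3\right)^{2} - -15} + 8^{2}\right)^{2} = \left(\frac{-32 + 45 + 3 \cdot 9}{-11 + 9 + 15} + 64\right)^{2} = \left(\frac{-32 + 45 + 27}{13} + 64\right)^{2} = \left(\frac{1}{13} \cdot 40 + 64\right)^{2} = \left(\frac{40}{13} + 64\right)^{2} = \left(\frac{872}{13}\right)^{2} = \frac{760384}{169}$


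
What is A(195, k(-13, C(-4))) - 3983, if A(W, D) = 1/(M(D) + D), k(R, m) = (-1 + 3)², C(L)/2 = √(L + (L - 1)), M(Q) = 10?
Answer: -55761/14 ≈ -3982.9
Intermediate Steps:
C(L) = 2*√(-1 + 2*L) (C(L) = 2*√(L + (L - 1)) = 2*√(L + (-1 + L)) = 2*√(-1 + 2*L))
k(R, m) = 4 (k(R, m) = 2² = 4)
A(W, D) = 1/(10 + D)
A(195, k(-13, C(-4))) - 3983 = 1/(10 + 4) - 3983 = 1/14 - 3983 = -55761/14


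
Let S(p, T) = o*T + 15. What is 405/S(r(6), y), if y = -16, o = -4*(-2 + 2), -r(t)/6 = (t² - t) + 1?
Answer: 27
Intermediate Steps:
r(t) = -6 - 6*t² + 6*t (r(t) = -6*((t² - t) + 1) = -6*(1 + t² - t) = -6 - 6*t² + 6*t)
o = 0 (o = -4*0 = 0)
S(p, T) = 15 (S(p, T) = 0*T + 15 = 0 + 15 = 15)
405/S(r(6), y) = 405/15 = 405*(1/15) = 27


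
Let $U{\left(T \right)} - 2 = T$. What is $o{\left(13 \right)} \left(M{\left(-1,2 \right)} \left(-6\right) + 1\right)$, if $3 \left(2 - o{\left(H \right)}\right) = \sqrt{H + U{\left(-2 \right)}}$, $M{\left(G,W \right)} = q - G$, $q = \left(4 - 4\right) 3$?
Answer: $-10 + \frac{5 \sqrt{13}}{3} \approx -3.9907$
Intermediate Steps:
$q = 0$ ($q = 0 \cdot 3 = 0$)
$M{\left(G,W \right)} = - G$ ($M{\left(G,W \right)} = 0 - G = - G$)
$U{\left(T \right)} = 2 + T$
$o{\left(H \right)} = 2 - \frac{\sqrt{H}}{3}$ ($o{\left(H \right)} = 2 - \frac{\sqrt{H + \left(2 - 2\right)}}{3} = 2 - \frac{\sqrt{H + 0}}{3} = 2 - \frac{\sqrt{H}}{3}$)
$o{\left(13 \right)} \left(M{\left(-1,2 \right)} \left(-6\right) + 1\right) = \left(2 - \frac{\sqrt{13}}{3}\right) \left(\left(-1\right) \left(-1\right) \left(-6\right) + 1\right) = \left(2 - \frac{\sqrt{13}}{3}\right) \left(1 \left(-6\right) + 1\right) = \left(2 - \frac{\sqrt{13}}{3}\right) \left(-6 + 1\right) = \left(2 - \frac{\sqrt{13}}{3}\right) \left(-5\right) = -10 + \frac{5 \sqrt{13}}{3}$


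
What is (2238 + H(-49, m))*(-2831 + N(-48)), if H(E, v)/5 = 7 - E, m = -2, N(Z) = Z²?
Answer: -1326986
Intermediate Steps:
H(E, v) = 35 - 5*E (H(E, v) = 5*(7 - E) = 35 - 5*E)
(2238 + H(-49, m))*(-2831 + N(-48)) = (2238 + (35 - 5*(-49)))*(-2831 + (-48)²) = (2238 + (35 + 245))*(-2831 + 2304) = (2238 + 280)*(-527) = 2518*(-527) = -1326986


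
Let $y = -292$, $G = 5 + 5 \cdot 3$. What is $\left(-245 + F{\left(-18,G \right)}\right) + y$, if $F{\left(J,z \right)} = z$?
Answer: $-517$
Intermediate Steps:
$G = 20$ ($G = 5 + 15 = 20$)
$\left(-245 + F{\left(-18,G \right)}\right) + y = \left(-245 + 20\right) - 292 = -225 - 292 = -517$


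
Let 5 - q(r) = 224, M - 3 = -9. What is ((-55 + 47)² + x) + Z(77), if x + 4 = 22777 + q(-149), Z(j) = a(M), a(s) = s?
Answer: 22612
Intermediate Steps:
M = -6 (M = 3 - 9 = -6)
q(r) = -219 (q(r) = 5 - 1*224 = 5 - 224 = -219)
Z(j) = -6
x = 22554 (x = -4 + (22777 - 219) = -4 + 22558 = 22554)
((-55 + 47)² + x) + Z(77) = ((-55 + 47)² + 22554) - 6 = ((-8)² + 22554) - 6 = (64 + 22554) - 6 = 22618 - 6 = 22612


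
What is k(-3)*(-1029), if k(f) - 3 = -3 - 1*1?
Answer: 1029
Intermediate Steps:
k(f) = -1 (k(f) = 3 + (-3 - 1*1) = 3 + (-3 - 1) = 3 - 4 = -1)
k(-3)*(-1029) = -1*(-1029) = 1029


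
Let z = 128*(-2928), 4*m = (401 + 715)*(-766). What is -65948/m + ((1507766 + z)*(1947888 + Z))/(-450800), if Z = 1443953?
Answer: -205320097382087267/24085567800 ≈ -8.5246e+6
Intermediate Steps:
m = -213714 (m = ((401 + 715)*(-766))/4 = (1116*(-766))/4 = (¼)*(-854856) = -213714)
z = -374784
-65948/m + ((1507766 + z)*(1947888 + Z))/(-450800) = -65948/(-213714) + ((1507766 - 374784)*(1947888 + 1443953))/(-450800) = -65948*(-1/213714) + (1132982*3391841)*(-1/450800) = 32974/106857 + 3842894799862*(-1/450800) = 32974/106857 - 1921447399931/225400 = -205320097382087267/24085567800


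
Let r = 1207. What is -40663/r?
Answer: -40663/1207 ≈ -33.689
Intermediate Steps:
-40663/r = -40663/1207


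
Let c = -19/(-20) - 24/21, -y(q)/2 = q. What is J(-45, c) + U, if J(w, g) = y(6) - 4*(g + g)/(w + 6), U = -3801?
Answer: -1734933/455 ≈ -3813.0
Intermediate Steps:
y(q) = -2*q
c = -27/140 (c = -19*(-1/20) - 24*1/21 = 19/20 - 8/7 = -27/140 ≈ -0.19286)
J(w, g) = -12 - 8*g/(6 + w) (J(w, g) = -2*6 - 4*(g + g)/(w + 6) = -12 - 4*2*g/(6 + w) = -12 - 8*g/(6 + w))
J(-45, c) + U = 4*(-18 - 3*(-45) - 2*(-27/140))/(6 - 45) - 3801 = 4*(-18 + 135 + 27/70)/(-39) - 3801 = 4*(-1/39)*(8217/70) - 3801 = -5478/455 - 3801 = -1734933/455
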